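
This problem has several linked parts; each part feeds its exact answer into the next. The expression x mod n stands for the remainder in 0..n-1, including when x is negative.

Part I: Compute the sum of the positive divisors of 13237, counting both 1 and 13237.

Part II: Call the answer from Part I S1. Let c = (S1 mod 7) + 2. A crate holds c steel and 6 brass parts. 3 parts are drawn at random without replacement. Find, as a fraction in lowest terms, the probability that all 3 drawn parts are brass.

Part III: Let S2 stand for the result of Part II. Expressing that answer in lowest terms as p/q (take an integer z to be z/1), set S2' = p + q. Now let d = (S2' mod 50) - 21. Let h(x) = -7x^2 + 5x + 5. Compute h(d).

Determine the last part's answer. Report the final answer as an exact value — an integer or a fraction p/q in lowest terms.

-1707

Part I: 13237 = 7 * 31 * 61; sigma = (1 + 7) * (1 + 31) * (1 + 61) = 8 * 32 * 62 = 15872; answer 15872
Part II: S1 = 15872; c = 5; total draws C(11,3) = 165; favorable C(6,3) = 20; P = 4/33; answer 4/33
Part III: S2 = 4/33; threaded value p + q = 37; d = 16; -7*(16)^2 + 5*(16)^1 + 5 = (-1792) + (80) + (5) = -1707; answer -1707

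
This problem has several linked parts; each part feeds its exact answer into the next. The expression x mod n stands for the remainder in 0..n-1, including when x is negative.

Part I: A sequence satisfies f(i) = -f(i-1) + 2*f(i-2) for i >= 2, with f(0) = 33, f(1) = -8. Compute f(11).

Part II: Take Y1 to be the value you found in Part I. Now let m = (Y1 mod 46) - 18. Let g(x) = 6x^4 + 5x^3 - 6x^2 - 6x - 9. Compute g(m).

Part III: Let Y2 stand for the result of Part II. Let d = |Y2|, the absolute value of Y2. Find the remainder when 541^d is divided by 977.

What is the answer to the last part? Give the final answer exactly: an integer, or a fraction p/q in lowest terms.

619

Part I: f(2) = -1*(-8) + 2*(33) = 74; iterating: f(2)=74, f(3)=-90, f(4)=238, f(5)=-418, f(6)=894, f(7)=-1730, f(8)=3518, f(9)=-6978, f(10)=14014, f(11)=-27970; answer -27970
Part II: Y1 = -27970; m = 26; 6*(26)^4 + 5*(26)^3 - 6*(26)^2 - 6*(26)^1 - 9 = (2741856) + (87880) + (-4056) + (-156) + (-9) = 2825515; answer 2825515
Part III: Y2 = 2825515; d = 2825515; squarings mod 977: 541^1=541, 541^2=558, 541^4=678, 541^8=494, 541^16=763, 541^32=854, 541^64=474, 541^128=943, 541^256=179, 541^512=777, 541^1024=920, 541^2048=318, 541^4096=493, 541^8192=753, 541^16384=349, 541^32768=653, 541^65536=437, 541^131072=454, 541^262144=946, 541^524288=961, 541^1048576=256, 541^2097152=77; 541^2825515 = 541^1 * 541^2 * 541^8 * 541^32 * 541^256 * 541^1024 * 541^2048 * 541^4096 * 541^65536 * 541^131072 * 541^524288 * 541^2097152 = 619 (mod 977); answer 619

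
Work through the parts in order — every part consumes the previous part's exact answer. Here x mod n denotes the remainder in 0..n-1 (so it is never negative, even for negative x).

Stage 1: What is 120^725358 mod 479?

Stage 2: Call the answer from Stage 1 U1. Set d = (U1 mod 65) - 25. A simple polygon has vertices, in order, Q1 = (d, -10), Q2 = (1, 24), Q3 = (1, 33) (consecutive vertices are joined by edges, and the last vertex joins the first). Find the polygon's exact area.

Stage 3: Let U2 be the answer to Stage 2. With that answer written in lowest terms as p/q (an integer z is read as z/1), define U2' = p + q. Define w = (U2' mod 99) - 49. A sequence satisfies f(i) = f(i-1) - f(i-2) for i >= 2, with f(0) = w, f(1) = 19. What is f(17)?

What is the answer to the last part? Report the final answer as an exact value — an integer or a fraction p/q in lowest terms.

Stage 1: squarings mod 479: 120^1=120, 120^2=30, 120^4=421, 120^8=11, 120^16=121, 120^32=271, 120^64=154, 120^128=245, 120^256=150, 120^512=466, 120^1024=169, 120^2048=300, 120^4096=427, 120^8192=309, 120^16384=160, 120^32768=213, 120^65536=343, 120^131072=294, 120^262144=216, 120^524288=193; 120^725358 = 120^2 * 120^4 * 120^8 * 120^32 * 120^64 * 120^256 * 120^4096 * 120^65536 * 120^131072 * 120^524288 = 98 (mod 479); answer 98
Stage 2: U1 = 98; d = 8; cross terms: (8*24 - 1*-10)=202, (1*33 - 1*24)=9, (1*-10 - 8*33)=-274; twice the area = |-63| = 63; area = 63/2; answer 63/2
Stage 3: U2 = 63/2; threaded value p + q = 65; w = 16; f(2) = 1*(19) - 1*(16) = 3; iterating: f(2)=3, f(3)=-16, f(4)=-19, f(5)=-3, f(6)=16, f(7)=19, f(8)=3, f(9)=-16, f(10)=-19, f(11)=-3, f(12)=16, f(13)=19, f(14)=3, f(15)=-16, f(16)=-19, f(17)=-3; answer -3

-3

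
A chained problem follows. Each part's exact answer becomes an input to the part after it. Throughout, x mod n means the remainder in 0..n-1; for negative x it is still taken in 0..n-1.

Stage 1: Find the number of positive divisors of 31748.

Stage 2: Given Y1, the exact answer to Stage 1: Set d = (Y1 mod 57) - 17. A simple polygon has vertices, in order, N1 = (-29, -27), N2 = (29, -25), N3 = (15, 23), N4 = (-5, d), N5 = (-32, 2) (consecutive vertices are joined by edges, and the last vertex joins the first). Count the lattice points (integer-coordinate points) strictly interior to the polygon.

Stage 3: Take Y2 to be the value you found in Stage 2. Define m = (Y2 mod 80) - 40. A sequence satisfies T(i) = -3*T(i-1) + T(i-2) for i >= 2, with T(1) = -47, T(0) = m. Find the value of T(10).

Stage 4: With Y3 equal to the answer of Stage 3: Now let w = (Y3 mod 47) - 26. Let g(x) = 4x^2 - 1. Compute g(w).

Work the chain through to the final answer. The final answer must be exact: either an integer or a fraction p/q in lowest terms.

195

Stage 1: 31748 = 2^2 * 7937; number of divisors = (2+1) * (1+1) = 6; answer 6
Stage 2: Y1 = 6; d = -11; cross terms: (-29*-25 - 29*-27)=1508, (29*23 - 15*-25)=1042, (15*-11 - -5*23)=-50, (-5*2 - -32*-11)=-362, (-32*-27 - -29*2)=922; twice the area = |3060| = 3060; area = 1530; boundary points = 2 + 2 + 2 + 1 + 1 = 8; strictly interior points = area - boundary/2 + 1 = 1527; answer 1527
Stage 3: Y2 = 1527; m = -33; T(2) = -3*(-47) + 1*(-33) = 108; iterating: T(2)=108, T(3)=-371, T(4)=1221, T(5)=-4034, T(6)=13323, T(7)=-44003, T(8)=145332, T(9)=-479999, T(10)=1585329; answer 1585329
Stage 4: Y3 = 1585329; w = -7; 4*(-7)^2 - 1 = (196) + (-1) = 195; answer 195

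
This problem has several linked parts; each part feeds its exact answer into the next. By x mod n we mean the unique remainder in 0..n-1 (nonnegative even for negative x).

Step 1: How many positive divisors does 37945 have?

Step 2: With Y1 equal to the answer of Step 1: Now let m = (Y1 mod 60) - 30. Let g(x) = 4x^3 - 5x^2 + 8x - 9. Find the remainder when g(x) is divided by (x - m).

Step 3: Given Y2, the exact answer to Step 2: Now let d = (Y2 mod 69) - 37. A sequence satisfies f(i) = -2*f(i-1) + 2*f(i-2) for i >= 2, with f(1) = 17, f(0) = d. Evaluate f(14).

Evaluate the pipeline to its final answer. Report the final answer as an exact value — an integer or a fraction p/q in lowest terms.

Step 1: 37945 = 5 * 7589; number of divisors = (1+1) * (1+1) = 4; answer 4
Step 2: Y1 = 4; m = -26; remainder = value at the root: 4*(-26)^3 - 5*(-26)^2 + 8*(-26)^1 - 9 = (-70304) + (-3380) + (-208) + (-9) = -73901; answer -73901
Step 3: Y2 = -73901; d = 30; f(2) = -2*(17) + 2*(30) = 26; iterating: f(2)=26, f(3)=-18, f(4)=88, f(5)=-212, f(6)=600, f(7)=-1624, f(8)=4448, f(9)=-12144, f(10)=33184, f(11)=-90656, f(12)=247680, f(13)=-676672, f(14)=1848704; answer 1848704

1848704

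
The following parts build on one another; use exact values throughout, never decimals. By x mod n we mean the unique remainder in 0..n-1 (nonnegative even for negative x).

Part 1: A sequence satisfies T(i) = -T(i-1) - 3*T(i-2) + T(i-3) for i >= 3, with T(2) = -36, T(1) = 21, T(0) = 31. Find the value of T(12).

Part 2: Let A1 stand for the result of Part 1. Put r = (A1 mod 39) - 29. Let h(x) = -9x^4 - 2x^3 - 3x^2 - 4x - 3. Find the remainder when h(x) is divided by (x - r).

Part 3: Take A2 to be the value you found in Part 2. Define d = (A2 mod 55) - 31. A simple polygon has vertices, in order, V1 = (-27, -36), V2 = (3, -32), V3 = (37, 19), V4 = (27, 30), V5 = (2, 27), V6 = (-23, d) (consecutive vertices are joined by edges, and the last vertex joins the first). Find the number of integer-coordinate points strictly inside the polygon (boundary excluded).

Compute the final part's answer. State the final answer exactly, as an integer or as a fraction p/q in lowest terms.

Part 1: T(3) = -1*(-36) - 3*(21) + 1*(31) = 4; iterating: T(3)=4, T(4)=125, T(5)=-173, T(6)=-198, T(7)=842, T(8)=-421, T(9)=-2303, T(10)=4408, T(11)=2080, T(12)=-17607; answer -17607
Part 2: A1 = -17607; r = -8; remainder = value at the root: -9*(-8)^4 - 2*(-8)^3 - 3*(-8)^2 - 4*(-8)^1 - 3 = (-36864) + (1024) + (-192) + (32) + (-3) = -36003; answer -36003
Part 3: A2 = -36003; d = -9; cross terms: (-27*-32 - 3*-36)=972, (3*19 - 37*-32)=1241, (37*30 - 27*19)=597, (27*27 - 2*30)=669, (2*-9 - -23*27)=603, (-23*-36 - -27*-9)=585; twice the area = |4667| = 4667; area = 4667/2; boundary points = 2 + 17 + 1 + 1 + 1 + 1 = 23; strictly interior points = area - boundary/2 + 1 = 2323; answer 2323

2323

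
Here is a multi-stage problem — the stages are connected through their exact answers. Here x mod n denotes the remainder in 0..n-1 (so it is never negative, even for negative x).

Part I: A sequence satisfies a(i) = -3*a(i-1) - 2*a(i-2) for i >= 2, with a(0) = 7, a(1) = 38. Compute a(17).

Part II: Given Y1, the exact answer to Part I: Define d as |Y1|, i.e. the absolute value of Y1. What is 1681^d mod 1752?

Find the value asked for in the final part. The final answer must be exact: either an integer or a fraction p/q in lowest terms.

1537

Part I: a(2) = -3*(38) - 2*(7) = -128; iterating: a(2)=-128, a(3)=308, a(4)=-668, a(5)=1388, a(6)=-2828, a(7)=5708, a(8)=-11468, a(9)=22988, a(10)=-46028, a(11)=92108, a(12)=-184268, a(13)=368588, a(14)=-737228, a(15)=1474508, a(16)=-2949068, a(17)=5898188; answer 5898188
Part II: Y1 = 5898188; d = 5898188; squarings mod 1752: 1681^1=1681, 1681^2=1537, 1681^4=673, 1681^8=913, 1681^16=1369, 1681^32=1273, 1681^64=1681, 1681^128=1537, 1681^256=673, 1681^512=913, 1681^1024=1369, 1681^2048=1273, 1681^4096=1681, 1681^8192=1537, 1681^16384=673, 1681^32768=913, 1681^65536=1369, 1681^131072=1273, 1681^262144=1681, 1681^524288=1537, 1681^1048576=673, 1681^2097152=913, 1681^4194304=1369; 1681^5898188 = 1681^4 * 1681^8 * 1681^64 * 1681^128 * 1681^256 * 1681^512 * 1681^1024 * 1681^2048 * 1681^4096 * 1681^8192 * 1681^16384 * 1681^32768 * 1681^65536 * 1681^524288 * 1681^1048576 * 1681^4194304 = 1537 (mod 1752); answer 1537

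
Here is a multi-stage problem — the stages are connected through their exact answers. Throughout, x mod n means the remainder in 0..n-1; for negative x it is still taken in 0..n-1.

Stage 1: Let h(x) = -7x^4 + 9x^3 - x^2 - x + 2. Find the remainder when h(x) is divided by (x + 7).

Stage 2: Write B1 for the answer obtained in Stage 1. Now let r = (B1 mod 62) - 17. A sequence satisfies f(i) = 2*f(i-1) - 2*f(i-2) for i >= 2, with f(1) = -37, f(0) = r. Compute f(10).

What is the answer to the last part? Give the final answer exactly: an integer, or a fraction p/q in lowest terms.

-1600

Stage 1: remainder = value at the root: -7*(-7)^4 + 9*(-7)^3 - 1*(-7)^2 - 1*(-7)^1 + 2 = (-16807) + (-3087) + (-49) + (7) + (2) = -19934; answer -19934
Stage 2: B1 = -19934; r = 13; f(2) = 2*(-37) - 2*(13) = -100; iterating: f(2)=-100, f(3)=-126, f(4)=-52, f(5)=148, f(6)=400, f(7)=504, f(8)=208, f(9)=-592, f(10)=-1600; answer -1600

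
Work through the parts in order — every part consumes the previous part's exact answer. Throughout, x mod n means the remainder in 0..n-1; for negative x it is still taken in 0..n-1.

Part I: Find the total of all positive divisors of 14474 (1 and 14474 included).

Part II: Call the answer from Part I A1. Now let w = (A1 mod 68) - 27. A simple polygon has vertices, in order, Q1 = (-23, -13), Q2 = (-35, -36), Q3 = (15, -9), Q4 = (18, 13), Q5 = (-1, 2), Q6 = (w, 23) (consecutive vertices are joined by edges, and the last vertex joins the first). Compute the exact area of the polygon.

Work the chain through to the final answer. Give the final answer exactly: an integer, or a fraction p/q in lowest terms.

Part I: 14474 = 2 * 7237; sigma = (1 + 2) * (1 + 7237) = 3 * 7238 = 21714; answer 21714
Part II: A1 = 21714; w = -5; cross terms: (-23*-36 - -35*-13)=373, (-35*-9 - 15*-36)=855, (15*13 - 18*-9)=357, (18*2 - -1*13)=49, (-1*23 - -5*2)=-13, (-5*-13 - -23*23)=594; twice the area = |2215| = 2215; area = 2215/2; answer 2215/2

2215/2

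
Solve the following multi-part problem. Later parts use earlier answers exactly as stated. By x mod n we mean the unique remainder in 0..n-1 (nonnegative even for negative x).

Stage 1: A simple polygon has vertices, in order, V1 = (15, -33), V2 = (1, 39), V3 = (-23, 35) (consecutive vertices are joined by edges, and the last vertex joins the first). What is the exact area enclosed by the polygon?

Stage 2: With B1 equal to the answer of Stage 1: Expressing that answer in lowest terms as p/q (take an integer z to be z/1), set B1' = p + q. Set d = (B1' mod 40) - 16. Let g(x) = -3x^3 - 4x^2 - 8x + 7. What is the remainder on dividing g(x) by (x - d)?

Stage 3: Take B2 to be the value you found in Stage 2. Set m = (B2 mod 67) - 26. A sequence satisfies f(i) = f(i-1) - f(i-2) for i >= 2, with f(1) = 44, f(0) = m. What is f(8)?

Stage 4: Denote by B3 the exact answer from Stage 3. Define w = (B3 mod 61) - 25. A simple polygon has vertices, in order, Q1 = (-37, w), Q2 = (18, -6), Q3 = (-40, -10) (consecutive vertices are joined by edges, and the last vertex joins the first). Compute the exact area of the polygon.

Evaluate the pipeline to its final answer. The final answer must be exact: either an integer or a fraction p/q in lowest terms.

Stage 1: cross terms: (15*39 - 1*-33)=618, (1*35 - -23*39)=932, (-23*-33 - 15*35)=234; twice the area = |1784| = 1784; area = 892; answer 892
Stage 2: B1 = 892; threaded value p + q = 893; d = -3; remainder = value at the root: -3*(-3)^3 - 4*(-3)^2 - 8*(-3)^1 + 7 = (81) + (-36) + (24) + (7) = 76; answer 76
Stage 3: B2 = 76; m = -17; f(2) = 1*(44) - 1*(-17) = 61; iterating: f(2)=61, f(3)=17, f(4)=-44, f(5)=-61, f(6)=-17, f(7)=44, f(8)=61; answer 61
Stage 4: B3 = 61; w = -25; cross terms: (-37*-6 - 18*-25)=672, (18*-10 - -40*-6)=-420, (-40*-25 - -37*-10)=630; twice the area = |882| = 882; area = 441; answer 441

441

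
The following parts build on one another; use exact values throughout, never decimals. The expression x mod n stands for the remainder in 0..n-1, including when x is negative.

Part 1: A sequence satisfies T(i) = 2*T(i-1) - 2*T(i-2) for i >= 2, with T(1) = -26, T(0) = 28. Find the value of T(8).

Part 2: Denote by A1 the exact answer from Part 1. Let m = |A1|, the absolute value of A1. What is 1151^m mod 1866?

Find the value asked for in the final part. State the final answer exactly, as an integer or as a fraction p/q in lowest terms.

1063

Part 1: T(2) = 2*(-26) - 2*(28) = -108; iterating: T(2)=-108, T(3)=-164, T(4)=-112, T(5)=104, T(6)=432, T(7)=656, T(8)=448; answer 448
Part 2: A1 = 448; m = 448; squarings mod 1866: 1151^1=1151, 1151^2=1807, 1151^4=1615, 1151^8=1423, 1151^16=319, 1151^32=997, 1151^64=1297, 1151^128=943, 1151^256=1033; 1151^448 = 1151^64 * 1151^128 * 1151^256 = 1063 (mod 1866); answer 1063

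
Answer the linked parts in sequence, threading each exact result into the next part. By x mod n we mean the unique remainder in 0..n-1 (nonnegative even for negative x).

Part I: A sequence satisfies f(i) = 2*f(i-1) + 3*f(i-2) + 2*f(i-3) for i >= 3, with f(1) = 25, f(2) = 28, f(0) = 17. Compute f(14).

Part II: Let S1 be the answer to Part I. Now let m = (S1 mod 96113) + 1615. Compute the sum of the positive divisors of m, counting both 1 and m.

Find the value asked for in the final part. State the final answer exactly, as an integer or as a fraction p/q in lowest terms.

Part I: f(3) = 2*(28) + 3*(25) + 2*(17) = 165; iterating: f(3)=165, f(4)=464, f(5)=1479, f(6)=4680, f(7)=14725, f(8)=46448, f(9)=146431, f(10)=461656, f(11)=1455501, f(12)=4588832, f(13)=14467479, f(14)=45612456; answer 45612456
Part II: S1 = 45612456; m = 56509; 56509 is prime, so its only divisors are 1 and 56509; sigma = 1 + 56509 = 56510; answer 56510

56510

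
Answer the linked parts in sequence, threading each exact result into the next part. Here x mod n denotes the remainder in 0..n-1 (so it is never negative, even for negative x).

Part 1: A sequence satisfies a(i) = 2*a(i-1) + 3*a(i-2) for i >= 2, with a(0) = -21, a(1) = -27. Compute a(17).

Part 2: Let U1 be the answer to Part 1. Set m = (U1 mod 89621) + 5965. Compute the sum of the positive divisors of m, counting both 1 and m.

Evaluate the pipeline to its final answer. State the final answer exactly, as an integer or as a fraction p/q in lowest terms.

Part 1: a(2) = 2*(-27) + 3*(-21) = -117; iterating: a(2)=-117, a(3)=-315, a(4)=-981, a(5)=-2907, a(6)=-8757, a(7)=-26235, a(8)=-78741, a(9)=-236187, a(10)=-708597, a(11)=-2125755, a(12)=-6377301, a(13)=-19131867, a(14)=-57395637, a(15)=-172186875, a(16)=-516560661, a(17)=-1549681947; answer -1549681947
Part 2: U1 = -1549681947; m = 50350; 50350 = 2 * 5^2 * 19 * 53; sigma = (1 + 2) * (1 + 5 + 25) * (1 + 19) * (1 + 53) = 3 * 31 * 20 * 54 = 100440; answer 100440

100440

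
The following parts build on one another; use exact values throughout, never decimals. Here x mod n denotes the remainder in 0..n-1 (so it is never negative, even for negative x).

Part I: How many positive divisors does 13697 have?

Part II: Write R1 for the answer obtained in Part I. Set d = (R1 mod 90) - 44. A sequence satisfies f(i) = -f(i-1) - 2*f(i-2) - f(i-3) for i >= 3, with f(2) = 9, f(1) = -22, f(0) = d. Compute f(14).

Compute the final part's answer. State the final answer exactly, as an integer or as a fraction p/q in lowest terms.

Part I: 13697 is prime, so its only divisors are 1 and 13697; count = 2; answer 2
Part II: R1 = 2; d = -42; f(3) = -1*(9) - 2*(-22) - 1*(-42) = 77; iterating: f(3)=77, f(4)=-73, f(5)=-90, f(6)=159, f(7)=94, f(8)=-322, f(9)=-25, f(10)=575, f(11)=-203, f(12)=-922, f(13)=753, f(14)=1294; answer 1294

1294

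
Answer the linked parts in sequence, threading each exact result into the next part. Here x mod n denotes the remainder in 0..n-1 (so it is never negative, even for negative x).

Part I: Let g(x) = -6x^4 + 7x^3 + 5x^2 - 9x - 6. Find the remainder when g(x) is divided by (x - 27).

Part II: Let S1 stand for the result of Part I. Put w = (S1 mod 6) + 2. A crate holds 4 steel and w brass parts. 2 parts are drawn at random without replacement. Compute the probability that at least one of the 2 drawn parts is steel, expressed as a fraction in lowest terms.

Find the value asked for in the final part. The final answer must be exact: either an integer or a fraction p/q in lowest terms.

13/18

Part I: remainder = value at the root: -6*(27)^4 + 7*(27)^3 + 5*(27)^2 - 9*(27)^1 - 6 = (-3188646) + (137781) + (3645) + (-243) + (-6) = -3047469; answer -3047469
Part II: S1 = -3047469; w = 5; total draws C(9,2) = 36; complement C(5,2) = 10; favorable 36 - 10 = 26; P = 13/18; answer 13/18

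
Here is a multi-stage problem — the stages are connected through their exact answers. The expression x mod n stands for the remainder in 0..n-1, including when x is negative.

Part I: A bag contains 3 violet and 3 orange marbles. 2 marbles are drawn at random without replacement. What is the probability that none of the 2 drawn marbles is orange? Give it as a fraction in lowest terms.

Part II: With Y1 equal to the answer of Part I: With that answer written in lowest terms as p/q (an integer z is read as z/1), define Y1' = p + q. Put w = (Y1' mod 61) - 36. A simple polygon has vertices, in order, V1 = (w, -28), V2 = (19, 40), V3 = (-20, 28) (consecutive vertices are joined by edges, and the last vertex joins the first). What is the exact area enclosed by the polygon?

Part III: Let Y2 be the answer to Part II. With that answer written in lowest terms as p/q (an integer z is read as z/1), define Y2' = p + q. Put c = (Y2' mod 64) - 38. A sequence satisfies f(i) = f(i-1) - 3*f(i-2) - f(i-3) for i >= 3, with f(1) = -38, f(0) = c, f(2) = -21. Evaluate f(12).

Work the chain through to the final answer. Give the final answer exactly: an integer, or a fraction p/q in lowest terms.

-22969

Part I: total draws C(6,2) = 15; favorable C(3,2) = 3; P = 1/5; answer 1/5
Part II: Y1 = 1/5; threaded value p + q = 6; w = -30; cross terms: (-30*40 - 19*-28)=-668, (19*28 - -20*40)=1332, (-20*-28 - -30*28)=1400; twice the area = |2064| = 2064; area = 1032; answer 1032
Part III: Y2 = 1032; threaded value p + q = 1033; c = -29; f(3) = 1*(-21) - 3*(-38) - 1*(-29) = 122; iterating: f(3)=122, f(4)=223, f(5)=-122, f(6)=-913, f(7)=-770, f(8)=2091, f(9)=5314, f(10)=-189, f(11)=-18222, f(12)=-22969; answer -22969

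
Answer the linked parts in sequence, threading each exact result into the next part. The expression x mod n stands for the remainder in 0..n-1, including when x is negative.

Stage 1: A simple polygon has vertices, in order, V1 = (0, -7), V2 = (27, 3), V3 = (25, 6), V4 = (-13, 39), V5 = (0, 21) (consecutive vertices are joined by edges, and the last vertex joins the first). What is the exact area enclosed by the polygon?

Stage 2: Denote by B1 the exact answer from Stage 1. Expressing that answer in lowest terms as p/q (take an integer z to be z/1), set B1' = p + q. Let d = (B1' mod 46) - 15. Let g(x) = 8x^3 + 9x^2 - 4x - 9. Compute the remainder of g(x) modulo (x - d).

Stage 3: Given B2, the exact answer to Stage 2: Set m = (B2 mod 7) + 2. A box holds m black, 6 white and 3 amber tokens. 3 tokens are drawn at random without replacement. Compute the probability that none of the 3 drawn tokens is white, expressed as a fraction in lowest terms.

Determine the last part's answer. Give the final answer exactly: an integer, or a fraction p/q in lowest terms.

12/65

Stage 1: cross terms: (0*3 - 27*-7)=189, (27*6 - 25*3)=87, (25*39 - -13*6)=1053, (-13*21 - 0*39)=-273, (0*-7 - 0*21)=0; twice the area = |1056| = 1056; area = 528; answer 528
Stage 2: B1 = 528; threaded value p + q = 529; d = 8; remainder = value at the root: 8*(8)^3 + 9*(8)^2 - 4*(8)^1 - 9 = (4096) + (576) + (-32) + (-9) = 4631; answer 4631
Stage 3: B2 = 4631; m = 6; total draws C(15,3) = 455; favorable C(9,3) = 84; P = 12/65; answer 12/65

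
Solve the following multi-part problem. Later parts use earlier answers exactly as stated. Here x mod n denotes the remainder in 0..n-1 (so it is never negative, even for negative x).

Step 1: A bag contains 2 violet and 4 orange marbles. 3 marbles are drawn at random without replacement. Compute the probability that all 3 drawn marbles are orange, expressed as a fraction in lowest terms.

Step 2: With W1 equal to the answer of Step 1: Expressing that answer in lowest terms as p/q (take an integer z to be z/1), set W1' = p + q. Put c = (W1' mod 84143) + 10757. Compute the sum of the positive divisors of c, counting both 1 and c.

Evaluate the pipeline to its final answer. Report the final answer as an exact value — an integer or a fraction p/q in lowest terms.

11040

Step 1: total draws C(6,3) = 20; favorable C(4,3) = 4; P = 1/5; answer 1/5
Step 2: W1 = 1/5; threaded value p + q = 6; c = 10763; 10763 = 47 * 229; sigma = (1 + 47) * (1 + 229) = 48 * 230 = 11040; answer 11040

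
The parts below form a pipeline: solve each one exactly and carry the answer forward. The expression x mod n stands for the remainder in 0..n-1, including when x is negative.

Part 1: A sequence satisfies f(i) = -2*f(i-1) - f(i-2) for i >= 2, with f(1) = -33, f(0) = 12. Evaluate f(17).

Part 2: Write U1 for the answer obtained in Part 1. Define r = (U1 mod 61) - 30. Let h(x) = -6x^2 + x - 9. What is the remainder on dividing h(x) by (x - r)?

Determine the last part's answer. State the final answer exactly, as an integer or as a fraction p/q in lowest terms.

Part 1: f(2) = -2*(-33) - 1*(12) = 54; iterating: f(2)=54, f(3)=-75, f(4)=96, f(5)=-117, f(6)=138, f(7)=-159, f(8)=180, f(9)=-201, f(10)=222, f(11)=-243, f(12)=264, f(13)=-285, f(14)=306, f(15)=-327, f(16)=348, f(17)=-369; answer -369
Part 2: U1 = -369; r = 28; remainder = value at the root: -6*(28)^2 + 1*(28)^1 - 9 = (-4704) + (28) + (-9) = -4685; answer -4685

-4685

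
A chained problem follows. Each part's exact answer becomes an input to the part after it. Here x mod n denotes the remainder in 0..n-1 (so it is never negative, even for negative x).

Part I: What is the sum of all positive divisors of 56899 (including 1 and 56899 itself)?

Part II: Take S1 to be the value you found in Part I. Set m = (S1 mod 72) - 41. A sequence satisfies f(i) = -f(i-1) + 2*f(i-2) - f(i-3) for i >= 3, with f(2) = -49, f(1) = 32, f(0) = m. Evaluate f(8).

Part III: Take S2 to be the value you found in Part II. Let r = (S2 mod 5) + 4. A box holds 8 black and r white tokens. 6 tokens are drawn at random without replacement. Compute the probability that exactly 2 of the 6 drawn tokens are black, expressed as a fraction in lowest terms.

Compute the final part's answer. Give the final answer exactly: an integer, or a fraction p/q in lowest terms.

Part I: 56899 = 17 * 3347; sigma = (1 + 17) * (1 + 3347) = 18 * 3348 = 60264; answer 60264
Part II: S1 = 60264; m = -41; f(3) = -1*(-49) + 2*(32) - 1*(-41) = 154; iterating: f(3)=154, f(4)=-284, f(5)=641, f(6)=-1363, f(7)=2929, f(8)=-6296; answer -6296
Part III: S2 = -6296; r = 8; total draws C(16,6) = 8008; favorable C(8,2)*C(8,4) = 1960; P = 35/143; answer 35/143

35/143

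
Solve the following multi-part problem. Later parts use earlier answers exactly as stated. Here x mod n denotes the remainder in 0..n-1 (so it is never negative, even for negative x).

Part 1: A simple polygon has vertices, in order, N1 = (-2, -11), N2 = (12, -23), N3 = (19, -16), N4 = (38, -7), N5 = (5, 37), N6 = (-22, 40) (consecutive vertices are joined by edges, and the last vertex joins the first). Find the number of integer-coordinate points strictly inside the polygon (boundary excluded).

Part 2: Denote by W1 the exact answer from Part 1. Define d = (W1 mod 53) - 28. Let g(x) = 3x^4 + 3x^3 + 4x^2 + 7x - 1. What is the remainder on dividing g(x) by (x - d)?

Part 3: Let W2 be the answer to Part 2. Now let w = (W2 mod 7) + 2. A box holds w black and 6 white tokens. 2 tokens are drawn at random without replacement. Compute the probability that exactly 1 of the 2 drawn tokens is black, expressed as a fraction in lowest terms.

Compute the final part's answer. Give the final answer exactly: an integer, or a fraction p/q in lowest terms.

8/15

Part 1: cross terms: (-2*-23 - 12*-11)=178, (12*-16 - 19*-23)=245, (19*-7 - 38*-16)=475, (38*37 - 5*-7)=1441, (5*40 - -22*37)=1014, (-22*-11 - -2*40)=322; twice the area = |3675| = 3675; area = 3675/2; boundary points = 2 + 7 + 1 + 11 + 3 + 1 = 25; strictly interior points = area - boundary/2 + 1 = 1826; answer 1826
Part 2: W1 = 1826; d = -4; remainder = value at the root: 3*(-4)^4 + 3*(-4)^3 + 4*(-4)^2 + 7*(-4)^1 - 1 = (768) + (-192) + (64) + (-28) + (-1) = 611; answer 611
Part 3: W2 = 611; w = 4; total draws C(10,2) = 45; favorable C(4,1)*C(6,1) = 24; P = 8/15; answer 8/15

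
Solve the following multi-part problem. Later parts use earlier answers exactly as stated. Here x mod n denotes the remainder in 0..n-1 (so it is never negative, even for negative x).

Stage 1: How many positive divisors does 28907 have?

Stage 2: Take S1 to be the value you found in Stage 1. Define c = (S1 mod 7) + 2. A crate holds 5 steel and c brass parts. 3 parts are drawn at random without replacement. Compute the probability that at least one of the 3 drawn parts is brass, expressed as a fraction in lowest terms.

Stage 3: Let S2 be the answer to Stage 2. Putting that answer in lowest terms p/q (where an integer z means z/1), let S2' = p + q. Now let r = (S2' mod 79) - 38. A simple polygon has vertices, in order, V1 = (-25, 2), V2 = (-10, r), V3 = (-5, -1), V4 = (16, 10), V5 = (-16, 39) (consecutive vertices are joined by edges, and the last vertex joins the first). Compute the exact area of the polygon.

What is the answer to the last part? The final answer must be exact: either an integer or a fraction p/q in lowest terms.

Stage 1: 28907 = 137 * 211; number of divisors = (1+1) * (1+1) = 4; answer 4
Stage 2: S1 = 4; c = 6; total draws C(11,3) = 165; complement C(5,3) = 10; favorable 165 - 10 = 155; P = 31/33; answer 31/33
Stage 3: S2 = 31/33; threaded value p + q = 64; r = 26; cross terms: (-25*26 - -10*2)=-630, (-10*-1 - -5*26)=140, (-5*10 - 16*-1)=-34, (16*39 - -16*10)=784, (-16*2 - -25*39)=943; twice the area = |1203| = 1203; area = 1203/2; answer 1203/2

1203/2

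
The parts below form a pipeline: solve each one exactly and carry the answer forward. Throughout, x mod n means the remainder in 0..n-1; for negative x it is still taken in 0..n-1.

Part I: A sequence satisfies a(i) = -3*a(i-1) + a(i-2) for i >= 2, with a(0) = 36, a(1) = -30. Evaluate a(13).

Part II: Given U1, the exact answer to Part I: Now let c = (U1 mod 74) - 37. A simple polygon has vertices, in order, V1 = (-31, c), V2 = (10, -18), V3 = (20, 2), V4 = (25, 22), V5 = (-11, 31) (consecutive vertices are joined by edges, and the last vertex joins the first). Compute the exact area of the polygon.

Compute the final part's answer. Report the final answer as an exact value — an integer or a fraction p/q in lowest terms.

2655/2

Part I: a(2) = -3*(-30) + 1*(36) = 126; iterating: a(2)=126, a(3)=-408, a(4)=1350, a(5)=-4458, a(6)=14724, a(7)=-48630, a(8)=160614, a(9)=-530472, a(10)=1752030, a(11)=-5786562, a(12)=19111716, a(13)=-63121710; answer -63121710
Part II: U1 = -63121710; c = 31; cross terms: (-31*-18 - 10*31)=248, (10*2 - 20*-18)=380, (20*22 - 25*2)=390, (25*31 - -11*22)=1017, (-11*31 - -31*31)=620; twice the area = |2655| = 2655; area = 2655/2; answer 2655/2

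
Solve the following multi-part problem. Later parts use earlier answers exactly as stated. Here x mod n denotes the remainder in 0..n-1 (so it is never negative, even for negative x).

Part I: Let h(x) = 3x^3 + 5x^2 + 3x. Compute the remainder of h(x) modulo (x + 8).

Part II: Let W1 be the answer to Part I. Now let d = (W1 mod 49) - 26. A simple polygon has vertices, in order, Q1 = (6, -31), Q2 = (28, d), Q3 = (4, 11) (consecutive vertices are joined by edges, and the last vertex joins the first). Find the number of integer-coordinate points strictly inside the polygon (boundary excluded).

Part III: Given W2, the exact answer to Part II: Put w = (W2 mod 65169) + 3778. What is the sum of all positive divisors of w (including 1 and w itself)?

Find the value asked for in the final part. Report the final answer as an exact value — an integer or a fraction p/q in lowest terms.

5376

Part I: remainder = value at the root: 3*(-8)^3 + 5*(-8)^2 + 3*(-8)^1 = (-1536) + (320) + (-24) = -1240; answer -1240
Part II: W1 = -1240; d = 8; cross terms: (6*8 - 28*-31)=916, (28*11 - 4*8)=276, (4*-31 - 6*11)=-190; twice the area = |1002| = 1002; area = 501; boundary points = 1 + 3 + 2 = 6; strictly interior points = area - boundary/2 + 1 = 499; answer 499
Part III: W2 = 499; w = 4277; 4277 = 7 * 13 * 47; sigma = (1 + 7) * (1 + 13) * (1 + 47) = 8 * 14 * 48 = 5376; answer 5376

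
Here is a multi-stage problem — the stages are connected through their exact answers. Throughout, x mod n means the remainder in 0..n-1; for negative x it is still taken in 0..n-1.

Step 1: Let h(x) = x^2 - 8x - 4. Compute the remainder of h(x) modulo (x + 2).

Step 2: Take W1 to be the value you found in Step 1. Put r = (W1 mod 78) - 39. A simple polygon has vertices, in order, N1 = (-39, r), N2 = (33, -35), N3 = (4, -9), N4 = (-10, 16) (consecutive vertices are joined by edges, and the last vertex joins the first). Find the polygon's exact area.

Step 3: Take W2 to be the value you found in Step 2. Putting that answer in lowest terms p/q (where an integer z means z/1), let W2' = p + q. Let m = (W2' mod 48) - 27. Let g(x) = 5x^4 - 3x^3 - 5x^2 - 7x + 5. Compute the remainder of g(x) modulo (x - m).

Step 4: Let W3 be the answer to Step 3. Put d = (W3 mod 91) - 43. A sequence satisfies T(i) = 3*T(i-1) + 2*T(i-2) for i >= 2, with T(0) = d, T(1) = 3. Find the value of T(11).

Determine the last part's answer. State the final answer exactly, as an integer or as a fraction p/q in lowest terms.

Step 1: remainder = value at the root: 1*(-2)^2 - 8*(-2)^1 - 4 = (4) + (16) + (-4) = 16; answer 16
Step 2: W1 = 16; r = -23; cross terms: (-39*-35 - 33*-23)=2124, (33*-9 - 4*-35)=-157, (4*16 - -10*-9)=-26, (-10*-23 - -39*16)=854; twice the area = |2795| = 2795; area = 2795/2; answer 2795/2
Step 3: W2 = 2795/2; threaded value p + q = 2797; m = -14; remainder = value at the root: 5*(-14)^4 - 3*(-14)^3 - 5*(-14)^2 - 7*(-14)^1 + 5 = (192080) + (8232) + (-980) + (98) + (5) = 199435; answer 199435
Step 4: W3 = 199435; d = 11; T(2) = 3*(3) + 2*(11) = 31; iterating: T(2)=31, T(3)=99, T(4)=359, T(5)=1275, T(6)=4543, T(7)=16179, T(8)=57623, T(9)=205227, T(10)=730927, T(11)=2603235; answer 2603235

2603235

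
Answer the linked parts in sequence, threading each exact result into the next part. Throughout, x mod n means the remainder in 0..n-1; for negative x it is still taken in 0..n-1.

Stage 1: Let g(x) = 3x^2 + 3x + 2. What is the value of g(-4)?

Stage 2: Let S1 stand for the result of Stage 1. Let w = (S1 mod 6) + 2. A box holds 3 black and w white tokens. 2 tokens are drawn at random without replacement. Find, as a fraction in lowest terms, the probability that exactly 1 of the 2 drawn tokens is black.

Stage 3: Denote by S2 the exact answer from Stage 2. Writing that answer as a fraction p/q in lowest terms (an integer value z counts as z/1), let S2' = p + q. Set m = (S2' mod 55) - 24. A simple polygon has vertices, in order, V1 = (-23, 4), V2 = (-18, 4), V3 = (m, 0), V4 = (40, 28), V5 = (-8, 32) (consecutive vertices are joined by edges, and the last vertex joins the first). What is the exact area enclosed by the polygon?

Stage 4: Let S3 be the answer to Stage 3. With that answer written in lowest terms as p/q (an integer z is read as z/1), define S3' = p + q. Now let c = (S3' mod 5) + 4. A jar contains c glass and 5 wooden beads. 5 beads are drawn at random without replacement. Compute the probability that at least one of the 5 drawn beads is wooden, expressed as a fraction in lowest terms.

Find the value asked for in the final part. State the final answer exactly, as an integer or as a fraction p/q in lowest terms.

1231/1287

Stage 1: 3*(-4)^2 + 3*(-4)^1 + 2 = (48) + (-12) + (2) = 38; answer 38
Stage 2: S1 = 38; w = 4; total draws C(7,2) = 21; favorable C(3,1)*C(4,1) = 12; P = 4/7; answer 4/7
Stage 3: S2 = 4/7; threaded value p + q = 11; m = -13; cross terms: (-23*4 - -18*4)=-20, (-18*0 - -13*4)=52, (-13*28 - 40*0)=-364, (40*32 - -8*28)=1504, (-8*4 - -23*32)=704; twice the area = |1876| = 1876; area = 938; answer 938
Stage 4: S3 = 938; threaded value p + q = 939; c = 8; total draws C(13,5) = 1287; complement C(8,5) = 56; favorable 1287 - 56 = 1231; P = 1231/1287; answer 1231/1287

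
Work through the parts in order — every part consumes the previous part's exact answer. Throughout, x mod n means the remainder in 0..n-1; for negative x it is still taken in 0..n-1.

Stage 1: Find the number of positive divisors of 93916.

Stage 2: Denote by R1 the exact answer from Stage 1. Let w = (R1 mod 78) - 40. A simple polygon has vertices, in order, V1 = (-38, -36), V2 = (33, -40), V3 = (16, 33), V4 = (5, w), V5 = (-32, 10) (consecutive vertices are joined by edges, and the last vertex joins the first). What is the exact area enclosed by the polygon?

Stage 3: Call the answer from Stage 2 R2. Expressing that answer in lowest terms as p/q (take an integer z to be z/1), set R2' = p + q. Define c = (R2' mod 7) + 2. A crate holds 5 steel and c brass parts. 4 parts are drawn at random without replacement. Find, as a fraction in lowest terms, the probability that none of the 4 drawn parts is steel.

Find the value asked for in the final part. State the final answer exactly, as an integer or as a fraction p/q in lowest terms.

Stage 1: 93916 = 2^2 * 53 * 443; number of divisors = (2+1) * (1+1) * (1+1) = 12; answer 12
Stage 2: R1 = 12; w = -28; cross terms: (-38*-40 - 33*-36)=2708, (33*33 - 16*-40)=1729, (16*-28 - 5*33)=-613, (5*10 - -32*-28)=-846, (-32*-36 - -38*10)=1532; twice the area = |4510| = 4510; area = 2255; answer 2255
Stage 3: R2 = 2255; threaded value p + q = 2256; c = 4; total draws C(9,4) = 126; favorable C(4,4) = 1; P = 1/126; answer 1/126

1/126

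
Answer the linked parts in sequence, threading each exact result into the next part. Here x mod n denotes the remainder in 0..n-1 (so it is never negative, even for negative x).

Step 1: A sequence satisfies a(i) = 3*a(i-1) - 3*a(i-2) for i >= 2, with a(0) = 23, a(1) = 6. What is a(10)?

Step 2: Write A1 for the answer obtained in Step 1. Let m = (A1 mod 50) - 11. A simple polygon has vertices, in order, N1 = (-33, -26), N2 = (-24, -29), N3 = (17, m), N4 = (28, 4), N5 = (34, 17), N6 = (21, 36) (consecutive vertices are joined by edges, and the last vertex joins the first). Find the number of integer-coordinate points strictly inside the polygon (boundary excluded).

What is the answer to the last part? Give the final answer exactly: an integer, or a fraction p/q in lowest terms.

1134

Step 1: a(2) = 3*(6) - 3*(23) = -51; iterating: a(2)=-51, a(3)=-171, a(4)=-360, a(5)=-567, a(6)=-621, a(7)=-162, a(8)=1377, a(9)=4617, a(10)=9720; answer 9720
Step 2: A1 = 9720; m = 9; cross terms: (-33*-29 - -24*-26)=333, (-24*9 - 17*-29)=277, (17*4 - 28*9)=-184, (28*17 - 34*4)=340, (34*36 - 21*17)=867, (21*-26 - -33*36)=642; twice the area = |2275| = 2275; area = 2275/2; boundary points = 3 + 1 + 1 + 1 + 1 + 2 = 9; strictly interior points = area - boundary/2 + 1 = 1134; answer 1134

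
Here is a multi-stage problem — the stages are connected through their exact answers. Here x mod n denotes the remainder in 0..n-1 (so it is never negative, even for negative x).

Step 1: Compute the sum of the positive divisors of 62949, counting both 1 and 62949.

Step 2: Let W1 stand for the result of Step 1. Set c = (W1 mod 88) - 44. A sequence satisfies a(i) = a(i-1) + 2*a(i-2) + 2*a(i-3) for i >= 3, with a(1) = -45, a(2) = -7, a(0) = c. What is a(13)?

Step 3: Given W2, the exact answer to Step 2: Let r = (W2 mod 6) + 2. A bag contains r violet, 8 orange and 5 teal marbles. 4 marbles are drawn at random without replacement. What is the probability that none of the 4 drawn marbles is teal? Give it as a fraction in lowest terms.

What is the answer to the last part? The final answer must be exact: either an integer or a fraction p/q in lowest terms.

91/323

Step 1: 62949 = 3 * 20983; sigma = (1 + 3) * (1 + 20983) = 4 * 20984 = 83936; answer 83936
Step 2: W1 = 83936; c = 28; a(3) = 1*(-7) + 2*(-45) + 2*(28) = -41; iterating: a(3)=-41, a(4)=-145, a(5)=-241, a(6)=-613, a(7)=-1385, a(8)=-3093, a(9)=-7089, a(10)=-16045, a(11)=-36409, a(12)=-82677, a(13)=-187585; answer -187585
Step 3: W2 = -187585; r = 7; total draws C(20,4) = 4845; favorable C(15,4) = 1365; P = 91/323; answer 91/323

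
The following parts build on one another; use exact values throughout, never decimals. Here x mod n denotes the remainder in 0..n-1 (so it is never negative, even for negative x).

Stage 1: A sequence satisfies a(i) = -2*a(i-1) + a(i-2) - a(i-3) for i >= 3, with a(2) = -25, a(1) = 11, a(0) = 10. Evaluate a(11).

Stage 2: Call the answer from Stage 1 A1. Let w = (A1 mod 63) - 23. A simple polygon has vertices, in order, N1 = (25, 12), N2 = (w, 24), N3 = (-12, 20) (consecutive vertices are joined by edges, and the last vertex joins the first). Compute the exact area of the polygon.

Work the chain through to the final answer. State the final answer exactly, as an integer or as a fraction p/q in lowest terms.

Stage 1: a(3) = -2*(-25) + 1*(11) - 1*(10) = 51; iterating: a(3)=51, a(4)=-138, a(5)=352, a(6)=-893, a(7)=2276, a(8)=-5797, a(9)=14763, a(10)=-37599, a(11)=95758; answer 95758
Stage 2: A1 = 95758; w = 38; cross terms: (25*24 - 38*12)=144, (38*20 - -12*24)=1048, (-12*12 - 25*20)=-644; twice the area = |548| = 548; area = 274; answer 274

274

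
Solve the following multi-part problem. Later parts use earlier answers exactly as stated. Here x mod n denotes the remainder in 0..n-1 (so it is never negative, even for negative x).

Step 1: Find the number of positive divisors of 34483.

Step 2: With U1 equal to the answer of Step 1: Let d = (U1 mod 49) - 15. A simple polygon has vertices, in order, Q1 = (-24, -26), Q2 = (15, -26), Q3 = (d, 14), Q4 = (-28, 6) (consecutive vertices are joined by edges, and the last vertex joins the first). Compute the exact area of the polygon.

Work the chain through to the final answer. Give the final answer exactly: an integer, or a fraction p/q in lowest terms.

1036

Step 1: 34483 is prime, so its only divisors are 1 and 34483; count = 2; answer 2
Step 2: U1 = 2; d = -13; cross terms: (-24*-26 - 15*-26)=1014, (15*14 - -13*-26)=-128, (-13*6 - -28*14)=314, (-28*-26 - -24*6)=872; twice the area = |2072| = 2072; area = 1036; answer 1036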